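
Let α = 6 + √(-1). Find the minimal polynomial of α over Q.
m_α(x) = x^2 - 12x + 37

From α - 6 = √(-1), squaring gives (α - 6)^2 = -1, i.e. α^2 - 12α + 36 = -1, so α^2 - 12α + 37 = 0. The discriminant of x^2 - 12x + 37 is (-12)^2 - 4·(37) = 144 - 148 = -4, and 4·(-1) is not a perfect square in Q since -1 is squarefree and ≠ 1. Hence x^2 - 12x + 37 is irreducible over Q and is the minimal polynomial of α.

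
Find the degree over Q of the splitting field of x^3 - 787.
[K : Q] = 6

The roots of x^3 - 787 are ∛787, ω∛787, ω^2∛787 where ω = e^(2πi/3) is a primitive cube root of unity, so K = Q(∛787, ω). Now [Q(∛787):Q] = 3 (since 787 is not a perfect cube, x^3 - 787 is irreducible) and [Q(ω):Q] = 2. Both 2 and 3 divide [K:Q], and [K:Q] ≤ 3·2 = 6, so [K:Q] = 6. (Equivalently: Q(∛787) ⊂ R but ω ∉ R, so [K : Q(∛787)] = 2.)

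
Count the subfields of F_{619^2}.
F_{619^2} has 2 subfields

The subfields of F_{p^n} are exactly the fields F_{p^d} for d | n (each is the fixed field of the unique index-d subgroup of Gal(F_{p^n}/F_p) ≅ Z/nZ). The divisors of n = 2 are {1, 2}, giving 2 subfields: F_{619^1}, F_{619^2}.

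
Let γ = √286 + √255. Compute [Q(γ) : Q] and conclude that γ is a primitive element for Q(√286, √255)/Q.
[Q(γ) : Q] = 4 (equivalently, Q(γ) = Q(√286, √255))

Obviously Q(γ) ⊆ Q(√286, √255), and [Q(√286, √255):Q] = 4 (since 286, 255 are distinct squarefree integers > 1 with 72930 not a perfect square). To show equality we compute the minimal polynomial of γ. From γ = √286 + √255: γ^2 = 286 + 2√(72930) + 255 = 541 + 2√(72930), so γ^2 - 541 = 2√(72930); squaring, (γ^2 - 541)^2 = 4·72930, i.e. γ^4 - 1082γ^2 + 292681 - 291720 = 0, i.e. γ^4 - 1082γ^2 + 961 = 0. So γ is a root of x^4 - 1082x^2 + 961. This polynomial is irreducible over Q: it has no rational root (each ±√286 ± √255 is irrational), and any factorization into two quadratics over Q would force √(72930) ∈ Q (pairing opposite roots) or √286, √255 ∈ Q (other pairings), all impossible. Hence [Q(γ):Q] = 4 = [Q(√286, √255):Q], so Q(γ) = Q(√286, √255).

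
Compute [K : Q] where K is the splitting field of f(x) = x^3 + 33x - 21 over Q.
[K : Q] = 6

By the rational root test, any rational root of the monic integer polynomial f(x) = x^3 + 33x - 21 must be an integer dividing the constant term -21, i.e. one of ±{1, 3, 7, 21}. Evaluating: f(1) = 13, f(-1) = -55, f(3) = 105, f(-3) = -147, f(7) = 553, f(-7) = -595, f(21) = 9933, f(-21) = -9975; none is 0, so f has no rational root and is therefore irreducible over Q (a cubic with no linear factor over a field is irreducible). For an irreducible cubic, the Galois group is A_3 or S_3 according as the discriminant disc(f) = -4a^3 - 27b^2 = -4·(33)^3 - 27·(-21)^2 = -155655 is or is not a square in Q. Here disc(f) = -155655 is not a perfect square in Q, so the Galois group of f over Q is not contained in A_3 and must be all of S_3. The splitting field has degree |S_3| = 6 over Q, so [K : Q] = 6.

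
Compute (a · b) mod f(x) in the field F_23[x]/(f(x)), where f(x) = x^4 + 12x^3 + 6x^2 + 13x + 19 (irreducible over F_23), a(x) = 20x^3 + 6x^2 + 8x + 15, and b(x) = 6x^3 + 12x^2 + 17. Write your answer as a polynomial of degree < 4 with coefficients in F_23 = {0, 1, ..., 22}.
a · b ≡ 2x^3 + 17x^2 + 15x + 22 (mod f(x))

Multiply in F_23[x]: a(x)·b(x) = (20x^3 + 6x^2 + 8x + 15)·(6x^3 + 12x^2 + 17) = 5x^6 + 5x^4 + 20x^3 + 6x^2 + 21x + 2. This has degree ≥ 4, so divide by f(x) over F_23: 5x^6 + 5x^4 + 20x^3 + 6x^2 + 21x + 2 = (5x^2 + 9x + 5)·(x^4 + 12x^3 + 6x^2 + 13x + 19) + (2x^3 + 17x^2 + 15x + 22). Hence a·b ≡ 2x^3 + 17x^2 + 15x + 22 (mod f). (F_23[x]/(f) is a field with 23^4 = 279841 elements since f is irreducible of degree 4.)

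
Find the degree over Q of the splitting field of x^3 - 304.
[K : Q] = 6

The roots of x^3 - 304 are ∛304, ω∛304, ω^2∛304 where ω = e^(2πi/3) is a primitive cube root of unity, so K = Q(∛304, ω). Now [Q(∛304):Q] = 3 (since 304 is not a perfect cube, x^3 - 304 is irreducible) and [Q(ω):Q] = 2. Both 2 and 3 divide [K:Q], and [K:Q] ≤ 3·2 = 6, so [K:Q] = 6. (Equivalently: Q(∛304) ⊂ R but ω ∉ R, so [K : Q(∛304)] = 2.)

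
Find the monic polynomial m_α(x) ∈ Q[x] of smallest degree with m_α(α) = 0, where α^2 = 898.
m_α(x) = x^2 - 898

α satisfies α^2 - 898 = 0, so x^2 - 898 annihilates α. Since d = 898 is squarefree and ≠ 1, it is not a perfect square in Q, so x^2 - 898 has no rational root and is therefore irreducible over Q (a degree-2 polynomial over a field is irreducible iff it has no root). Hence m_α(x) = x^2 - 898.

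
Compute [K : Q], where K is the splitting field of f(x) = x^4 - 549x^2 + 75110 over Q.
[K : Q] = 4

Solving the quadratic in x^2: x^2 = (549 ± √(549^2 - 4·75110))/2 = (549 ± √961)/2 = (549 ± 31)/2, giving x^2 = 259 or x^2 = 290. So f(x) = (x^2 - 259)(x^2 - 290) and the roots of f are ±√259, ±√290. Hence the splitting field is K = Q(√259, √290). Since 259 and 290 are distinct squarefree integers > 1, their product 75110 is not a perfect square, so √290 ∉ Q(√259). By the tower law [K:Q] = [Q(√259,√290):Q(√259)] · [Q(√259):Q] = 2 · 2 = 4.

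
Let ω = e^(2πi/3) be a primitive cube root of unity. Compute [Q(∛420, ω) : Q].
[Q(∛420, ω) : Q] = 6

[Q(∛420):Q] = 3 (min poly x^3 - 420, irreducible since 420 is not a perfect cube). [Q(ω):Q] = 2 (min poly x^2 + x + 1). Since Q(∛420) ⊂ R and ω ∉ R, we have ω ∉ Q(∛420), so x^2 + x + 1 remains irreducible over Q(∛420) and [Q(∛420, ω) : Q(∛420)] = 2. By the tower law, [Q(∛420, ω) : Q] = 3 · 2 = 6. (In fact Q(∛420, ω) is the splitting field of x^3 - 420 over Q.)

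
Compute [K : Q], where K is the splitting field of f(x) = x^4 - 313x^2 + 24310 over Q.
[K : Q] = 4

Solving the quadratic in x^2: x^2 = (313 ± √(313^2 - 4·24310))/2 = (313 ± √729)/2 = (313 ± 27)/2, giving x^2 = 170 or x^2 = 143. So f(x) = (x^2 - 170)(x^2 - 143) and the roots of f are ±√170, ±√143. Hence the splitting field is K = Q(√170, √143). Since 170 and 143 are distinct squarefree integers > 1, their product 24310 is not a perfect square, so √143 ∉ Q(√170). By the tower law [K:Q] = [Q(√170,√143):Q(√170)] · [Q(√170):Q] = 2 · 2 = 4.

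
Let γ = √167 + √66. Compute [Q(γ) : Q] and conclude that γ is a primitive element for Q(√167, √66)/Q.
[Q(γ) : Q] = 4 (equivalently, Q(γ) = Q(√167, √66))

Obviously Q(γ) ⊆ Q(√167, √66), and [Q(√167, √66):Q] = 4 (since 167, 66 are distinct squarefree integers > 1 with 11022 not a perfect square). To show equality we compute the minimal polynomial of γ. From γ = √167 + √66: γ^2 = 167 + 2√(11022) + 66 = 233 + 2√(11022), so γ^2 - 233 = 2√(11022); squaring, (γ^2 - 233)^2 = 4·11022, i.e. γ^4 - 466γ^2 + 54289 - 44088 = 0, i.e. γ^4 - 466γ^2 + 10201 = 0. So γ is a root of x^4 - 466x^2 + 10201. This polynomial is irreducible over Q: it has no rational root (each ±√167 ± √66 is irrational), and any factorization into two quadratics over Q would force √(11022) ∈ Q (pairing opposite roots) or √167, √66 ∈ Q (other pairings), all impossible. Hence [Q(γ):Q] = 4 = [Q(√167, √66):Q], so Q(γ) = Q(√167, √66).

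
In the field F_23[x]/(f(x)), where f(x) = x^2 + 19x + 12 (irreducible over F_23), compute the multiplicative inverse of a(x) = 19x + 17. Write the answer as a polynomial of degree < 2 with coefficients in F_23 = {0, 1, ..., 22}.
a(x)^(-1) ≡ 2x + 12 (mod f(x))

Since f is irreducible over F_23, F_23[x]/(f) is a field and a(x) ≠ 0 has an inverse. Apply the extended Euclidean algorithm to f(x) and a(x) in F_23[x]: f(x) = (17x + 10)·a(x) + (3). The last nonzero remainder is the constant 3 = gcd(f, a) in F_23. Back-substituting through the division chain expresses 3 = s(x)·a(x) + t(x)·f(x) with s(x) ≡ 6x + 13 (mod f), so (6x + 13)·a(x) ≡ 3 (mod f). Multiplying by 3^(-1) ≡ 8 in F_23 gives a(x)^(-1) ≡ 8·(6x + 13) ≡ 2x + 12 (mod f). Check: (19x + 17)·(2x + 12) = 15x^2 + 9x + 20 ≡ 1 (mod x^2 + 19x + 12).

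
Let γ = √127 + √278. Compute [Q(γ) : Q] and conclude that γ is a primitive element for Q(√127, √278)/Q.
[Q(γ) : Q] = 4 (equivalently, Q(γ) = Q(√127, √278))

Obviously Q(γ) ⊆ Q(√127, √278), and [Q(√127, √278):Q] = 4 (since 127, 278 are distinct squarefree integers > 1 with 35306 not a perfect square). To show equality we compute the minimal polynomial of γ. From γ = √127 + √278: γ^2 = 127 + 2√(35306) + 278 = 405 + 2√(35306), so γ^2 - 405 = 2√(35306); squaring, (γ^2 - 405)^2 = 4·35306, i.e. γ^4 - 810γ^2 + 164025 - 141224 = 0, i.e. γ^4 - 810γ^2 + 22801 = 0. So γ is a root of x^4 - 810x^2 + 22801. This polynomial is irreducible over Q: it has no rational root (each ±√127 ± √278 is irrational), and any factorization into two quadratics over Q would force √(35306) ∈ Q (pairing opposite roots) or √127, √278 ∈ Q (other pairings), all impossible. Hence [Q(γ):Q] = 4 = [Q(√127, √278):Q], so Q(γ) = Q(√127, √278).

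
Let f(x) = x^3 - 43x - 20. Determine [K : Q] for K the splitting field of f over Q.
[K : Q] = 6

By the rational root test, any rational root of the monic integer polynomial f(x) = x^3 - 43x - 20 must be an integer dividing the constant term -20, i.e. one of ±{1, 2, 4, 5, 10, 20}. Evaluating: f(1) = -62, f(-1) = 22, f(2) = -98, f(-2) = 58, f(4) = -128, f(-4) = 88, f(5) = -110, f(-5) = 70, f(10) = 550, f(-10) = -590, f(20) = 7120, f(-20) = -7160; none is 0, so f has no rational root and is therefore irreducible over Q (a cubic with no linear factor over a field is irreducible). For an irreducible cubic, the Galois group is A_3 or S_3 according as the discriminant disc(f) = -4a^3 - 27b^2 = -4·(-43)^3 - 27·(-20)^2 = 307228 is or is not a square in Q. Here disc(f) = 307228 is not a perfect square in Q, so the Galois group of f over Q is not contained in A_3 and must be all of S_3. The splitting field has degree |S_3| = 6 over Q, so [K : Q] = 6.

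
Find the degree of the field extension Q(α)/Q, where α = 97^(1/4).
[Q(α):Q] = 4

α is a root of x^4 - 97. By Eisenstein's criterion at the prime p = 97 (which divides the constant term 97 but p^2 = 9409 does not, since 97 is squarefree), x^4 - 97 is irreducible over Q. Hence [Q(α):Q] = 4.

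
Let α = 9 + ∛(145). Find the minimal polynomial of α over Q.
m_α(x) = x^3 - 27x^2 + 243x - 874

Set β = α - 9 = ∛(145), so β^3 = 145. Then (α - 9)^3 - 145 = 0, i.e. α is a root of g(x) = (x - 9)^3 - 145 = x^3 - 27x^2 + 243x - 874. Since g(x) = h(x - 9) where h(x) = x^3 - 145, and h is irreducible over Q (because 145 is not a perfect cube, so h has no rational root, and a monic cubic with no rational root is irreducible), g is also irreducible (irreducibility is preserved under the substitution x → x - 9). Hence m_α(x) = x^3 - 27x^2 + 243x - 874.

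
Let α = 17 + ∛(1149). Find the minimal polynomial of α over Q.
m_α(x) = x^3 - 51x^2 + 867x - 6062

Set β = α - 17 = ∛(1149), so β^3 = 1149. Then (α - 17)^3 - 1149 = 0, i.e. α is a root of g(x) = (x - 17)^3 - 1149 = x^3 - 51x^2 + 867x - 6062. Since g(x) = h(x - 17) where h(x) = x^3 - 1149, and h is irreducible over Q (because 1149 is not a perfect cube, so h has no rational root, and a monic cubic with no rational root is irreducible), g is also irreducible (irreducibility is preserved under the substitution x → x - 17). Hence m_α(x) = x^3 - 51x^2 + 867x - 6062.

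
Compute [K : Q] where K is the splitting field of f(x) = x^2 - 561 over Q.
[K : Q] = 2

f(x) = x^2 - 561 factors as (x - √561)(x + √561). The splitting field is K = Q(√561). Since 561 is squarefree and > 1, it is not a perfect square, so x^2 - 561 is irreducible over Q and [Q(√561) : Q] = 2. Hence [K : Q] = 2.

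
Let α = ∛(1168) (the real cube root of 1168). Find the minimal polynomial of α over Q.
m_α(x) = x^3 - 1168

α satisfies α^3 = 1168, so x^3 - 1168 annihilates α. By the rational root test, a rational root p/q (in lowest terms) of x^3 - 1168 would satisfy p^3 = 1168 q^3, forcing q = 1 and p^3 = 1168; but 1168 is not a perfect cube, contradiction. A monic cubic over Q with no rational root is irreducible (any nontrivial factorization would include a linear factor). Hence x^3 - 1168 is the minimal polynomial of α, and in particular [Q(α):Q] = 3.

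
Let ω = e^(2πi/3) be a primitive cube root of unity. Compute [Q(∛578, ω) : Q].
[Q(∛578, ω) : Q] = 6

[Q(∛578):Q] = 3 (min poly x^3 - 578, irreducible since 578 is not a perfect cube). [Q(ω):Q] = 2 (min poly x^2 + x + 1). Since Q(∛578) ⊂ R and ω ∉ R, we have ω ∉ Q(∛578), so x^2 + x + 1 remains irreducible over Q(∛578) and [Q(∛578, ω) : Q(∛578)] = 2. By the tower law, [Q(∛578, ω) : Q] = 3 · 2 = 6. (In fact Q(∛578, ω) is the splitting field of x^3 - 578 over Q.)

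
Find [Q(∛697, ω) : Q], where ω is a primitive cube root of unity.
[Q(∛697, ω) : Q] = 6

[Q(∛697):Q] = 3 (min poly x^3 - 697, irreducible since 697 is not a perfect cube). [Q(ω):Q] = 2 (min poly x^2 + x + 1). Since Q(∛697) ⊂ R and ω ∉ R, we have ω ∉ Q(∛697), so x^2 + x + 1 remains irreducible over Q(∛697) and [Q(∛697, ω) : Q(∛697)] = 2. By the tower law, [Q(∛697, ω) : Q] = 3 · 2 = 6. (In fact Q(∛697, ω) is the splitting field of x^3 - 697 over Q.)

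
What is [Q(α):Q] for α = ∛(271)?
[Q(α):Q] = 3

The minimal polynomial of α is x^3 - 271, irreducible over Q since 271 is not a perfect cube (so x^3 - 271 has no rational root). Hence [Q(α):Q] = deg(m_α) = 3.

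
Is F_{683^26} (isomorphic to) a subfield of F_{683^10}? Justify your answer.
No: F_{683^26} is not a subfield of F_{683^10}

F_{p^m} embeds in F_{p^n} iff m | n. Here 26 ∤ 10 (since 10 = 0·26 + 10 with remainder 10 ≠ 0), so F_{683^26} is not a subfield of F_{683^10}. Equivalently: if it were, the tower law would give 26 = [F_{683^26}:F_683] dividing [F_{683^10}:F_683] = 10, contradiction.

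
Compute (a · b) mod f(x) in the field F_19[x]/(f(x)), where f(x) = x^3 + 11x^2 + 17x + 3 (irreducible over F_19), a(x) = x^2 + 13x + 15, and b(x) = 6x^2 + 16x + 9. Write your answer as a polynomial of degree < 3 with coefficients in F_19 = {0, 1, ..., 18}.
a · b ≡ 11x^2 + 15x + 13 (mod f(x))

Multiply in F_19[x]: a(x)·b(x) = (x^2 + 13x + 15)·(6x^2 + 16x + 9) = 6x^4 + 18x^3 + 3x^2 + 15x + 2. This has degree ≥ 3, so divide by f(x) over F_19: 6x^4 + 18x^3 + 3x^2 + 15x + 2 = (6x + 9)·(x^3 + 11x^2 + 17x + 3) + (11x^2 + 15x + 13). Hence a·b ≡ 11x^2 + 15x + 13 (mod f). (F_19[x]/(f) is a field with 19^3 = 6859 elements since f is irreducible of degree 3.)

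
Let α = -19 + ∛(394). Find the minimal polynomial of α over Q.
m_α(x) = x^3 + 57x^2 + 1083x + 6465

Set β = α + 19 = ∛(394), so β^3 = 394. Then (α + 19)^3 - 394 = 0, i.e. α is a root of g(x) = (x + 19)^3 - 394 = x^3 + 57x^2 + 1083x + 6465. Since g(x) = h(x + 19) where h(x) = x^3 - 394, and h is irreducible over Q (because 394 is not a perfect cube, so h has no rational root, and a monic cubic with no rational root is irreducible), g is also irreducible (irreducibility is preserved under the substitution x → x + 19). Hence m_α(x) = x^3 + 57x^2 + 1083x + 6465.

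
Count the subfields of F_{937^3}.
F_{937^3} has 2 subfields

The subfields of F_{p^n} are exactly the fields F_{p^d} for d | n (each is the fixed field of the unique index-d subgroup of Gal(F_{p^n}/F_p) ≅ Z/nZ). The divisors of n = 3 are {1, 3}, giving 2 subfields: F_{937^1}, F_{937^3}.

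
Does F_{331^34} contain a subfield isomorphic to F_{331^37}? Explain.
No: F_{331^37} is not a subfield of F_{331^34}

F_{p^m} embeds in F_{p^n} iff m | n. Here 37 ∤ 34 (since 34 = 0·37 + 34 with remainder 34 ≠ 0), so F_{331^37} is not a subfield of F_{331^34}. Equivalently: if it were, the tower law would give 37 = [F_{331^37}:F_331] dividing [F_{331^34}:F_331] = 34, contradiction.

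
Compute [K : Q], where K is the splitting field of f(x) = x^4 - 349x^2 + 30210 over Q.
[K : Q] = 4

Solving the quadratic in x^2: x^2 = (349 ± √(349^2 - 4·30210))/2 = (349 ± √961)/2 = (349 ± 31)/2, giving x^2 = 159 or x^2 = 190. So f(x) = (x^2 - 159)(x^2 - 190) and the roots of f are ±√159, ±√190. Hence the splitting field is K = Q(√159, √190). Since 159 and 190 are distinct squarefree integers > 1, their product 30210 is not a perfect square, so √190 ∉ Q(√159). By the tower law [K:Q] = [Q(√159,√190):Q(√159)] · [Q(√159):Q] = 2 · 2 = 4.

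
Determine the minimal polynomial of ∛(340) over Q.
m_α(x) = x^3 - 340

α satisfies α^3 = 340, so x^3 - 340 annihilates α. By the rational root test, a rational root p/q (in lowest terms) of x^3 - 340 would satisfy p^3 = 340 q^3, forcing q = 1 and p^3 = 340; but 340 is not a perfect cube, contradiction. A monic cubic over Q with no rational root is irreducible (any nontrivial factorization would include a linear factor). Hence x^3 - 340 is the minimal polynomial of α, and in particular [Q(α):Q] = 3.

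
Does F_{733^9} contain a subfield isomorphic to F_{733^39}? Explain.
No: F_{733^39} is not a subfield of F_{733^9}

F_{p^m} embeds in F_{p^n} iff m | n. Here 39 ∤ 9 (since 9 = 0·39 + 9 with remainder 9 ≠ 0), so F_{733^39} is not a subfield of F_{733^9}. Equivalently: if it were, the tower law would give 39 = [F_{733^39}:F_733] dividing [F_{733^9}:F_733] = 9, contradiction.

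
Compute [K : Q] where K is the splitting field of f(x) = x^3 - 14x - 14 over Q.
[K : Q] = 6

By the rational root test, any rational root of the monic integer polynomial f(x) = x^3 - 14x - 14 must be an integer dividing the constant term -14, i.e. one of ±{1, 2, 7, 14}. Evaluating: f(1) = -27, f(-1) = -1, f(2) = -34, f(-2) = 6, f(7) = 231, f(-7) = -259, f(14) = 2534, f(-14) = -2562; none is 0, so f has no rational root and is therefore irreducible over Q (a cubic with no linear factor over a field is irreducible). For an irreducible cubic, the Galois group is A_3 or S_3 according as the discriminant disc(f) = -4a^3 - 27b^2 = -4·(-14)^3 - 27·(-14)^2 = 5684 is or is not a square in Q. Here disc(f) = 5684 is not a perfect square in Q, so the Galois group of f over Q is not contained in A_3 and must be all of S_3. The splitting field has degree |S_3| = 6 over Q, so [K : Q] = 6.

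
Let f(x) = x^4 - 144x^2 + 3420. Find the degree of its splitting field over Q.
[K : Q] = 4

Solving the quadratic in x^2: x^2 = (144 ± √(144^2 - 4·3420))/2 = (144 ± √7056)/2 = (144 ± 84)/2, giving x^2 = 30 or x^2 = 114. So f(x) = (x^2 - 30)(x^2 - 114) and the roots of f are ±√30, ±√114. Hence the splitting field is K = Q(√30, √114). Since 30 and 114 are distinct squarefree integers > 1, their product 3420 is not a perfect square, so √114 ∉ Q(√30). By the tower law [K:Q] = [Q(√30,√114):Q(√30)] · [Q(√30):Q] = 2 · 2 = 4.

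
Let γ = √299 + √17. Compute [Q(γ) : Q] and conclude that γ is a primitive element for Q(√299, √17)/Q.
[Q(γ) : Q] = 4 (equivalently, Q(γ) = Q(√299, √17))

Obviously Q(γ) ⊆ Q(√299, √17), and [Q(√299, √17):Q] = 4 (since 299, 17 are distinct squarefree integers > 1 with 5083 not a perfect square). To show equality we compute the minimal polynomial of γ. From γ = √299 + √17: γ^2 = 299 + 2√(5083) + 17 = 316 + 2√(5083), so γ^2 - 316 = 2√(5083); squaring, (γ^2 - 316)^2 = 4·5083, i.e. γ^4 - 632γ^2 + 99856 - 20332 = 0, i.e. γ^4 - 632γ^2 + 79524 = 0. So γ is a root of x^4 - 632x^2 + 79524. This polynomial is irreducible over Q: it has no rational root (each ±√299 ± √17 is irrational), and any factorization into two quadratics over Q would force √(5083) ∈ Q (pairing opposite roots) or √299, √17 ∈ Q (other pairings), all impossible. Hence [Q(γ):Q] = 4 = [Q(√299, √17):Q], so Q(γ) = Q(√299, √17).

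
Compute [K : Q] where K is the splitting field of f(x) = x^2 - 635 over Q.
[K : Q] = 2

f(x) = x^2 - 635 factors as (x - √635)(x + √635). The splitting field is K = Q(√635). Since 635 is squarefree and > 1, it is not a perfect square, so x^2 - 635 is irreducible over Q and [Q(√635) : Q] = 2. Hence [K : Q] = 2.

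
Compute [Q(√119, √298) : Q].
[Q(√119, √298) : Q] = 4

[Q(√119):Q] = 2 (min poly x^2 - 119, irreducible since 119 is squarefree > 1). For the top step, suppose √298 ∈ Q(√119), say √298 = c + d√119 with c, d ∈ Q. Squaring: 298 = c^2 + 119d^2 + 2cd√119. Since √119 ∉ Q this forces 2cd = 0. If d = 0 then √298 = c ∈ Q, contradicting 298 squarefree > 1. If c = 0 then 298 = 119d^2, so 119·298 = (119d)^2 is a perfect square in Q — but 119·298 = 35462 is not a perfect square (since 119 and 298 are distinct squarefree integers). Contradiction. Hence √298 ∉ Q(√119), so x^2 - 298 stays irreducible over Q(√119) and [Q(√119, √298) : Q(√119)] = 2. By the tower law, [Q(√119, √298) : Q] = 2 · 2 = 4.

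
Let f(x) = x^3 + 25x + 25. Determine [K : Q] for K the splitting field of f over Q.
[K : Q] = 6

By the rational root test, any rational root of the monic integer polynomial f(x) = x^3 + 25x + 25 must be an integer dividing the constant term 25, i.e. one of ±{1, 5, 25}. Evaluating: f(1) = 51, f(-1) = -1, f(5) = 275, f(-5) = -225, f(25) = 16275, f(-25) = -16225; none is 0, so f has no rational root and is therefore irreducible over Q (a cubic with no linear factor over a field is irreducible). For an irreducible cubic, the Galois group is A_3 or S_3 according as the discriminant disc(f) = -4a^3 - 27b^2 = -4·(25)^3 - 27·(25)^2 = -79375 is or is not a square in Q. Here disc(f) = -79375 is not a perfect square in Q, so the Galois group of f over Q is not contained in A_3 and must be all of S_3. The splitting field has degree |S_3| = 6 over Q, so [K : Q] = 6.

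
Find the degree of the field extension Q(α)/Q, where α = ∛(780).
[Q(α):Q] = 3

The minimal polynomial of α is x^3 - 780, irreducible over Q since 780 is not a perfect cube (so x^3 - 780 has no rational root). Hence [Q(α):Q] = deg(m_α) = 3.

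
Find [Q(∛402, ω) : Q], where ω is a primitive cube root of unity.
[Q(∛402, ω) : Q] = 6

[Q(∛402):Q] = 3 (min poly x^3 - 402, irreducible since 402 is not a perfect cube). [Q(ω):Q] = 2 (min poly x^2 + x + 1). Since Q(∛402) ⊂ R and ω ∉ R, we have ω ∉ Q(∛402), so x^2 + x + 1 remains irreducible over Q(∛402) and [Q(∛402, ω) : Q(∛402)] = 2. By the tower law, [Q(∛402, ω) : Q] = 3 · 2 = 6. (In fact Q(∛402, ω) is the splitting field of x^3 - 402 over Q.)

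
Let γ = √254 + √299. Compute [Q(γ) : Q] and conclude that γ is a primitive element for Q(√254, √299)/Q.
[Q(γ) : Q] = 4 (equivalently, Q(γ) = Q(√254, √299))

Obviously Q(γ) ⊆ Q(√254, √299), and [Q(√254, √299):Q] = 4 (since 254, 299 are distinct squarefree integers > 1 with 75946 not a perfect square). To show equality we compute the minimal polynomial of γ. From γ = √254 + √299: γ^2 = 254 + 2√(75946) + 299 = 553 + 2√(75946), so γ^2 - 553 = 2√(75946); squaring, (γ^2 - 553)^2 = 4·75946, i.e. γ^4 - 1106γ^2 + 305809 - 303784 = 0, i.e. γ^4 - 1106γ^2 + 2025 = 0. So γ is a root of x^4 - 1106x^2 + 2025. This polynomial is irreducible over Q: it has no rational root (each ±√254 ± √299 is irrational), and any factorization into two quadratics over Q would force √(75946) ∈ Q (pairing opposite roots) or √254, √299 ∈ Q (other pairings), all impossible. Hence [Q(γ):Q] = 4 = [Q(√254, √299):Q], so Q(γ) = Q(√254, √299).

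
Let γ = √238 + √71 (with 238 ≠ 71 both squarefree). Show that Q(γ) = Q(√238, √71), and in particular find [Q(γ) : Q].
[Q(γ) : Q] = 4 (equivalently, Q(γ) = Q(√238, √71))

Obviously Q(γ) ⊆ Q(√238, √71), and [Q(√238, √71):Q] = 4 (since 238, 71 are distinct squarefree integers > 1 with 16898 not a perfect square). To show equality we compute the minimal polynomial of γ. From γ = √238 + √71: γ^2 = 238 + 2√(16898) + 71 = 309 + 2√(16898), so γ^2 - 309 = 2√(16898); squaring, (γ^2 - 309)^2 = 4·16898, i.e. γ^4 - 618γ^2 + 95481 - 67592 = 0, i.e. γ^4 - 618γ^2 + 27889 = 0. So γ is a root of x^4 - 618x^2 + 27889. This polynomial is irreducible over Q: it has no rational root (each ±√238 ± √71 is irrational), and any factorization into two quadratics over Q would force √(16898) ∈ Q (pairing opposite roots) or √238, √71 ∈ Q (other pairings), all impossible. Hence [Q(γ):Q] = 4 = [Q(√238, √71):Q], so Q(γ) = Q(√238, √71).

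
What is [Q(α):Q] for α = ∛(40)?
[Q(α):Q] = 3

The minimal polynomial of α is x^3 - 40, irreducible over Q since 40 is not a perfect cube (so x^3 - 40 has no rational root). Hence [Q(α):Q] = deg(m_α) = 3.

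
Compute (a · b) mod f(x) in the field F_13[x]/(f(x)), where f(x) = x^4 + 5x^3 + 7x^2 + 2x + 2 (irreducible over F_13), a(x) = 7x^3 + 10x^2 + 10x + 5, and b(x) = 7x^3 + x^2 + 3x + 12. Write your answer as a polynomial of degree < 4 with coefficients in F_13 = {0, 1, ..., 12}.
a · b ≡ 2x^3 + 3x^2 + 3x + 8 (mod f(x))

Multiply in F_13[x]: a(x)·b(x) = (7x^3 + 10x^2 + 10x + 5)·(7x^3 + x^2 + 3x + 12) = 10x^6 + 12x^5 + 10x^4 + 3x^3 + 12x^2 + 5x + 8. This has degree ≥ 4, so divide by f(x) over F_13: 10x^6 + 12x^5 + 10x^4 + 3x^3 + 12x^2 + 5x + 8 = (10x^2 + x)·(x^4 + 5x^3 + 7x^2 + 2x + 2) + (2x^3 + 3x^2 + 3x + 8). Hence a·b ≡ 2x^3 + 3x^2 + 3x + 8 (mod f). (F_13[x]/(f) is a field with 13^4 = 28561 elements since f is irreducible of degree 4.)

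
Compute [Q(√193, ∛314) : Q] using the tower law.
[Q(√193, ∛314) : Q] = 6

Let L = Q(√193, ∛314). Since Q(√193) ⊂ L and [Q(√193):Q] = 2, the tower law gives 2 | [L:Q]. Likewise Q(∛314) ⊂ L with [Q(∛314):Q] = 3 (because 314 is not a perfect cube), so 3 | [L:Q]. As gcd(2,3) = 1, [L:Q] is divisible by 6. Conversely L is generated over Q by √193 and ∛314, so [L:Q] ≤ 2·3 = 6. Therefore [Q(√193, ∛314) : Q] = 6.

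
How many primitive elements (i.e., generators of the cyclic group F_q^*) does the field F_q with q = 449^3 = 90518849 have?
There are φ(90518848) = 38375424 primitive elements

F_q^* is cyclic of order q - 1 = 90518848. A cyclic group of order m has exactly φ(m) generators. Here m = 90518848 = 2^6 · 7 · 97 · 2083, so the number of primitive elements is φ(90518848) = 38375424.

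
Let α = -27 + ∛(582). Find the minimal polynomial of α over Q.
m_α(x) = x^3 + 81x^2 + 2187x + 19101

Set β = α + 27 = ∛(582), so β^3 = 582. Then (α + 27)^3 - 582 = 0, i.e. α is a root of g(x) = (x + 27)^3 - 582 = x^3 + 81x^2 + 2187x + 19101. Since g(x) = h(x + 27) where h(x) = x^3 - 582, and h is irreducible over Q (because 582 is not a perfect cube, so h has no rational root, and a monic cubic with no rational root is irreducible), g is also irreducible (irreducibility is preserved under the substitution x → x + 27). Hence m_α(x) = x^3 + 81x^2 + 2187x + 19101.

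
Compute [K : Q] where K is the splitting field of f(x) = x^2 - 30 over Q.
[K : Q] = 2

f(x) = x^2 - 30 factors as (x - √30)(x + √30). The splitting field is K = Q(√30). Since 30 is squarefree and > 1, it is not a perfect square, so x^2 - 30 is irreducible over Q and [Q(√30) : Q] = 2. Hence [K : Q] = 2.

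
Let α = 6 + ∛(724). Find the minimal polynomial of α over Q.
m_α(x) = x^3 - 18x^2 + 108x - 940

Set β = α - 6 = ∛(724), so β^3 = 724. Then (α - 6)^3 - 724 = 0, i.e. α is a root of g(x) = (x - 6)^3 - 724 = x^3 - 18x^2 + 108x - 940. Since g(x) = h(x - 6) where h(x) = x^3 - 724, and h is irreducible over Q (because 724 is not a perfect cube, so h has no rational root, and a monic cubic with no rational root is irreducible), g is also irreducible (irreducibility is preserved under the substitution x → x - 6). Hence m_α(x) = x^3 - 18x^2 + 108x - 940.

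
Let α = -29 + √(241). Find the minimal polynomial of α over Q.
m_α(x) = x^2 + 58x + 600

From α + 29 = √(241), squaring gives (α + 29)^2 = 241, i.e. α^2 + 58α + 841 = 241, so α^2 + 58α + 600 = 0. The discriminant of x^2 + 58x + 600 is (58)^2 - 4·(600) = 3364 - 2400 = 964, and 4·(241) is not a perfect square in Q since 241 is squarefree and ≠ 1. Hence x^2 + 58x + 600 is irreducible over Q and is the minimal polynomial of α.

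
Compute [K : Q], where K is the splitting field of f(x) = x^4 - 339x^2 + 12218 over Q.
[K : Q] = 4

Solving the quadratic in x^2: x^2 = (339 ± √(339^2 - 4·12218))/2 = (339 ± √66049)/2 = (339 ± 257)/2, giving x^2 = 41 or x^2 = 298. So f(x) = (x^2 - 41)(x^2 - 298) and the roots of f are ±√41, ±√298. Hence the splitting field is K = Q(√41, √298). Since 41 and 298 are distinct squarefree integers > 1, their product 12218 is not a perfect square, so √298 ∉ Q(√41). By the tower law [K:Q] = [Q(√41,√298):Q(√41)] · [Q(√41):Q] = 2 · 2 = 4.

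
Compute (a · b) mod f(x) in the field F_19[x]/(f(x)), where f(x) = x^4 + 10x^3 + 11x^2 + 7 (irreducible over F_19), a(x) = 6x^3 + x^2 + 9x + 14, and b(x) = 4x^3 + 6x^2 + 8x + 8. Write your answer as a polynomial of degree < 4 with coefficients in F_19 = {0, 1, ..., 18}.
a · b ≡ 9x^3 + 12x^2 + 7x + 3 (mod f(x))

Multiply in F_19[x]: a(x)·b(x) = (6x^3 + x^2 + 9x + 14)·(4x^3 + 6x^2 + 8x + 8) = 5x^6 + 2x^5 + 14x^4 + 14x^3 + 12x^2 + 13x + 17. This has degree ≥ 4, so divide by f(x) over F_19: 5x^6 + 2x^5 + 14x^4 + 14x^3 + 12x^2 + 13x + 17 = (5x^2 + 9x + 2)·(x^4 + 10x^3 + 11x^2 + 7) + (9x^3 + 12x^2 + 7x + 3). Hence a·b ≡ 9x^3 + 12x^2 + 7x + 3 (mod f). (F_19[x]/(f) is a field with 19^4 = 130321 elements since f is irreducible of degree 4.)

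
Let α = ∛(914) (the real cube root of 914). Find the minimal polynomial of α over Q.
m_α(x) = x^3 - 914

α satisfies α^3 = 914, so x^3 - 914 annihilates α. By the rational root test, a rational root p/q (in lowest terms) of x^3 - 914 would satisfy p^3 = 914 q^3, forcing q = 1 and p^3 = 914; but 914 is not a perfect cube, contradiction. A monic cubic over Q with no rational root is irreducible (any nontrivial factorization would include a linear factor). Hence x^3 - 914 is the minimal polynomial of α, and in particular [Q(α):Q] = 3.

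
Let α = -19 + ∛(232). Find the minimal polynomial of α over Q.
m_α(x) = x^3 + 57x^2 + 1083x + 6627

Set β = α + 19 = ∛(232), so β^3 = 232. Then (α + 19)^3 - 232 = 0, i.e. α is a root of g(x) = (x + 19)^3 - 232 = x^3 + 57x^2 + 1083x + 6627. Since g(x) = h(x + 19) where h(x) = x^3 - 232, and h is irreducible over Q (because 232 is not a perfect cube, so h has no rational root, and a monic cubic with no rational root is irreducible), g is also irreducible (irreducibility is preserved under the substitution x → x + 19). Hence m_α(x) = x^3 + 57x^2 + 1083x + 6627.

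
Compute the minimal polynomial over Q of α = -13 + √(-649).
m_α(x) = x^2 + 26x + 818

From α + 13 = √(-649), squaring gives (α + 13)^2 = -649, i.e. α^2 + 26α + 169 = -649, so α^2 + 26α + 818 = 0. The discriminant of x^2 + 26x + 818 is (26)^2 - 4·(818) = 676 - 3272 = -2596, and 4·(-649) is not a perfect square in Q since -649 is squarefree and ≠ 1. Hence x^2 + 26x + 818 is irreducible over Q and is the minimal polynomial of α.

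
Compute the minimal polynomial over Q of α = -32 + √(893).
m_α(x) = x^2 + 64x + 131

From α + 32 = √(893), squaring gives (α + 32)^2 = 893, i.e. α^2 + 64α + 1024 = 893, so α^2 + 64α + 131 = 0. The discriminant of x^2 + 64x + 131 is (64)^2 - 4·(131) = 4096 - 524 = 3572, and 4·(893) is not a perfect square in Q since 893 is squarefree and ≠ 1. Hence x^2 + 64x + 131 is irreducible over Q and is the minimal polynomial of α.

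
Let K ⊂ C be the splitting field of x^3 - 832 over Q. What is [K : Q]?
[K : Q] = 6

The roots of x^3 - 832 are ∛832, ω∛832, ω^2∛832 where ω = e^(2πi/3) is a primitive cube root of unity, so K = Q(∛832, ω). Now [Q(∛832):Q] = 3 (since 832 is not a perfect cube, x^3 - 832 is irreducible) and [Q(ω):Q] = 2. Both 2 and 3 divide [K:Q], and [K:Q] ≤ 3·2 = 6, so [K:Q] = 6. (Equivalently: Q(∛832) ⊂ R but ω ∉ R, so [K : Q(∛832)] = 2.)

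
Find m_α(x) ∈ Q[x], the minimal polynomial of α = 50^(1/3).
m_α(x) = x^3 - 50

α satisfies α^3 = 50, so x^3 - 50 annihilates α. By the rational root test, a rational root p/q (in lowest terms) of x^3 - 50 would satisfy p^3 = 50 q^3, forcing q = 1 and p^3 = 50; but 50 is not a perfect cube, contradiction. A monic cubic over Q with no rational root is irreducible (any nontrivial factorization would include a linear factor). Hence x^3 - 50 is the minimal polynomial of α, and in particular [Q(α):Q] = 3.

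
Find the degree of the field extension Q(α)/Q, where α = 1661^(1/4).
[Q(α):Q] = 4

α is a root of x^4 - 1661. By Eisenstein's criterion at the prime p = 11 (which divides the constant term 1661 but p^2 = 121 does not, since 1661 is squarefree), x^4 - 1661 is irreducible over Q. Hence [Q(α):Q] = 4.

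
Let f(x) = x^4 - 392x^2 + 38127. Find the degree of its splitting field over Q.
[K : Q] = 4

Solving the quadratic in x^2: x^2 = (392 ± √(392^2 - 4·38127))/2 = (392 ± √1156)/2 = (392 ± 34)/2, giving x^2 = 213 or x^2 = 179. So f(x) = (x^2 - 213)(x^2 - 179) and the roots of f are ±√213, ±√179. Hence the splitting field is K = Q(√213, √179). Since 213 and 179 are distinct squarefree integers > 1, their product 38127 is not a perfect square, so √179 ∉ Q(√213). By the tower law [K:Q] = [Q(√213,√179):Q(√213)] · [Q(√213):Q] = 2 · 2 = 4.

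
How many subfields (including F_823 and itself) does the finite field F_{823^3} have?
F_{823^3} has 2 subfields

The subfields of F_{p^n} are exactly the fields F_{p^d} for d | n (each is the fixed field of the unique index-d subgroup of Gal(F_{p^n}/F_p) ≅ Z/nZ). The divisors of n = 3 are {1, 3}, giving 2 subfields: F_{823^1}, F_{823^3}.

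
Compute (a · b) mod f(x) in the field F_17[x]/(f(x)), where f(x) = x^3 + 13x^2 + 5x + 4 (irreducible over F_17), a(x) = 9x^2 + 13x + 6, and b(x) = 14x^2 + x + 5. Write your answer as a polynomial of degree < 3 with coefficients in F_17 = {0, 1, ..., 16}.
a · b ≡ 14x^2 + 2x + 4 (mod f(x))

Multiply in F_17[x]: a(x)·b(x) = (9x^2 + 13x + 6)·(14x^2 + x + 5) = 7x^4 + 4x^3 + 6x^2 + 3x + 13. This has degree ≥ 3, so divide by f(x) over F_17: 7x^4 + 4x^3 + 6x^2 + 3x + 13 = (7x + 15)·(x^3 + 13x^2 + 5x + 4) + (14x^2 + 2x + 4). Hence a·b ≡ 14x^2 + 2x + 4 (mod f). (F_17[x]/(f) is a field with 17^3 = 4913 elements since f is irreducible of degree 3.)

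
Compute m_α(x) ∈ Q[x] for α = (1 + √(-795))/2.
m_α(x) = x^2 - x + 199

From 2α - 1 = √(-795), squaring gives (2α - 1)^2 = -795, i.e. 4α^2 - 4α + 1 = -795, so α^2 - α + (1 + 795)/4 = 0. Since -795 ≡ 1 (mod 4), (1 + 795)/4 = 199 ∈ Z. The polynomial x^2 - x + 199 has discriminant 1 - 4·(199) = -795, which is not a perfect square in Q (d = -795 is squarefree and ≠ 1), so x^2 - x + 199 is irreducible over Q. It is the minimal polynomial of α.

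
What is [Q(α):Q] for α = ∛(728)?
[Q(α):Q] = 3

The minimal polynomial of α is x^3 - 728, irreducible over Q since 728 is not a perfect cube (so x^3 - 728 has no rational root). Hence [Q(α):Q] = deg(m_α) = 3.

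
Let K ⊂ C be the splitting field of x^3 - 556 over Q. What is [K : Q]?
[K : Q] = 6

The roots of x^3 - 556 are ∛556, ω∛556, ω^2∛556 where ω = e^(2πi/3) is a primitive cube root of unity, so K = Q(∛556, ω). Now [Q(∛556):Q] = 3 (since 556 is not a perfect cube, x^3 - 556 is irreducible) and [Q(ω):Q] = 2. Both 2 and 3 divide [K:Q], and [K:Q] ≤ 3·2 = 6, so [K:Q] = 6. (Equivalently: Q(∛556) ⊂ R but ω ∉ R, so [K : Q(∛556)] = 2.)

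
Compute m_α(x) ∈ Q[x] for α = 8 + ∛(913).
m_α(x) = x^3 - 24x^2 + 192x - 1425

Set β = α - 8 = ∛(913), so β^3 = 913. Then (α - 8)^3 - 913 = 0, i.e. α is a root of g(x) = (x - 8)^3 - 913 = x^3 - 24x^2 + 192x - 1425. Since g(x) = h(x - 8) where h(x) = x^3 - 913, and h is irreducible over Q (because 913 is not a perfect cube, so h has no rational root, and a monic cubic with no rational root is irreducible), g is also irreducible (irreducibility is preserved under the substitution x → x - 8). Hence m_α(x) = x^3 - 24x^2 + 192x - 1425.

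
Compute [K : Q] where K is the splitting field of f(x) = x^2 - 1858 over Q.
[K : Q] = 2

f(x) = x^2 - 1858 factors as (x - √1858)(x + √1858). The splitting field is K = Q(√1858). Since 1858 is squarefree and > 1, it is not a perfect square, so x^2 - 1858 is irreducible over Q and [Q(√1858) : Q] = 2. Hence [K : Q] = 2.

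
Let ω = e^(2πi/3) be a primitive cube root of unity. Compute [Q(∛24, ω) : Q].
[Q(∛24, ω) : Q] = 6

[Q(∛24):Q] = 3 (min poly x^3 - 24, irreducible since 24 is not a perfect cube). [Q(ω):Q] = 2 (min poly x^2 + x + 1). Since Q(∛24) ⊂ R and ω ∉ R, we have ω ∉ Q(∛24), so x^2 + x + 1 remains irreducible over Q(∛24) and [Q(∛24, ω) : Q(∛24)] = 2. By the tower law, [Q(∛24, ω) : Q] = 3 · 2 = 6. (In fact Q(∛24, ω) is the splitting field of x^3 - 24 over Q.)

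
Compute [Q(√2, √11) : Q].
[Q(√2, √11) : Q] = 4

[Q(√2):Q] = 2 (min poly x^2 - 2, irreducible since 2 is squarefree > 1). For the top step, suppose √11 ∈ Q(√2), say √11 = c + d√2 with c, d ∈ Q. Squaring: 11 = c^2 + 2d^2 + 2cd√2. Since √2 ∉ Q this forces 2cd = 0. If d = 0 then √11 = c ∈ Q, contradicting 11 squarefree > 1. If c = 0 then 11 = 2d^2, so 2·11 = (2d)^2 is a perfect square in Q — but 2·11 = 22 is not a perfect square (since 2 and 11 are distinct squarefree integers). Contradiction. Hence √11 ∉ Q(√2), so x^2 - 11 stays irreducible over Q(√2) and [Q(√2, √11) : Q(√2)] = 2. By the tower law, [Q(√2, √11) : Q] = 2 · 2 = 4.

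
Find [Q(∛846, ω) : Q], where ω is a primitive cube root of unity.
[Q(∛846, ω) : Q] = 6

[Q(∛846):Q] = 3 (min poly x^3 - 846, irreducible since 846 is not a perfect cube). [Q(ω):Q] = 2 (min poly x^2 + x + 1). Since Q(∛846) ⊂ R and ω ∉ R, we have ω ∉ Q(∛846), so x^2 + x + 1 remains irreducible over Q(∛846) and [Q(∛846, ω) : Q(∛846)] = 2. By the tower law, [Q(∛846, ω) : Q] = 3 · 2 = 6. (In fact Q(∛846, ω) is the splitting field of x^3 - 846 over Q.)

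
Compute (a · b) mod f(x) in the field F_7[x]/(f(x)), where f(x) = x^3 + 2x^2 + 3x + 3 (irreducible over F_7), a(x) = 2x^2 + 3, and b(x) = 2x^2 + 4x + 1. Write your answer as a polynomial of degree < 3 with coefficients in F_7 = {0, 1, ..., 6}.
a · b ≡ 3x^2 + 3 (mod f(x))

Multiply in F_7[x]: a(x)·b(x) = (2x^2 + 3)·(2x^2 + 4x + 1) = 4x^4 + x^3 + x^2 + 5x + 3. This has degree ≥ 3, so divide by f(x) over F_7: 4x^4 + x^3 + x^2 + 5x + 3 = (4x)·(x^3 + 2x^2 + 3x + 3) + (3x^2 + 3). Hence a·b ≡ 3x^2 + 3 (mod f). (F_7[x]/(f) is a field with 7^3 = 343 elements since f is irreducible of degree 3.)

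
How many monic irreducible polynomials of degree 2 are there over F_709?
There are 250986 monic irreducible polynomials of degree 2 over F_709

Each element of F_{709^2} that lies in no proper subfield is a root of exactly one monic irreducible of degree 2 over F_709, and each such polynomial has 2 distinct roots in F_{709^2}. By Möbius inversion the count is N_709(2) = (1/2) Σ_{d|2} μ(2/d) · 709^d = (1/2)(μ(2)·709^1 + μ(1)·709^2) = 501972/2 = 250986.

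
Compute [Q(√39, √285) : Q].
[Q(√39, √285) : Q] = 4

[Q(√39):Q] = 2 (min poly x^2 - 39, irreducible since 39 is squarefree > 1). For the top step, suppose √285 ∈ Q(√39), say √285 = c + d√39 with c, d ∈ Q. Squaring: 285 = c^2 + 39d^2 + 2cd√39. Since √39 ∉ Q this forces 2cd = 0. If d = 0 then √285 = c ∈ Q, contradicting 285 squarefree > 1. If c = 0 then 285 = 39d^2, so 39·285 = (39d)^2 is a perfect square in Q — but 39·285 = 11115 is not a perfect square (since 39 and 285 are distinct squarefree integers). Contradiction. Hence √285 ∉ Q(√39), so x^2 - 285 stays irreducible over Q(√39) and [Q(√39, √285) : Q(√39)] = 2. By the tower law, [Q(√39, √285) : Q] = 2 · 2 = 4.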